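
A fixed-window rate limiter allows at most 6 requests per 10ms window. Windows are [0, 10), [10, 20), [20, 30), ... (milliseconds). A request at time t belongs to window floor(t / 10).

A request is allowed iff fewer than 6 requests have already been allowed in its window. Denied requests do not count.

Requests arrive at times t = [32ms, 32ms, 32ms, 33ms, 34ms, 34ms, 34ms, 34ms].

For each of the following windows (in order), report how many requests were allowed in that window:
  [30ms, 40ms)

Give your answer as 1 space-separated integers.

Answer: 6

Derivation:
Processing requests:
  req#1 t=32ms (window 3): ALLOW
  req#2 t=32ms (window 3): ALLOW
  req#3 t=32ms (window 3): ALLOW
  req#4 t=33ms (window 3): ALLOW
  req#5 t=34ms (window 3): ALLOW
  req#6 t=34ms (window 3): ALLOW
  req#7 t=34ms (window 3): DENY
  req#8 t=34ms (window 3): DENY

Allowed counts by window: 6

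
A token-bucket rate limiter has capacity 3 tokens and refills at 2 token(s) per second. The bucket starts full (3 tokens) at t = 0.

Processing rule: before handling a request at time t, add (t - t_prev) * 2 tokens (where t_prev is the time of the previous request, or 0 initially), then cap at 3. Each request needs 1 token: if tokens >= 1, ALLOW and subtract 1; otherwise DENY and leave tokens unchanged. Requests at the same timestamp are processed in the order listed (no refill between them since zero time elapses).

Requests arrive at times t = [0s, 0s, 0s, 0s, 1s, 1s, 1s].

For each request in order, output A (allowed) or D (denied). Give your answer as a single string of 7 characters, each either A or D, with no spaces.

Simulating step by step:
  req#1 t=0s: ALLOW
  req#2 t=0s: ALLOW
  req#3 t=0s: ALLOW
  req#4 t=0s: DENY
  req#5 t=1s: ALLOW
  req#6 t=1s: ALLOW
  req#7 t=1s: DENY

Answer: AAADAAD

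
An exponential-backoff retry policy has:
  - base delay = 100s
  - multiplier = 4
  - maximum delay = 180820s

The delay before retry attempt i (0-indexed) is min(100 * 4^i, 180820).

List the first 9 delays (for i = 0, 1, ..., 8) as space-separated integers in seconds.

Computing each delay:
  i=0: min(100*4^0, 180820) = 100
  i=1: min(100*4^1, 180820) = 400
  i=2: min(100*4^2, 180820) = 1600
  i=3: min(100*4^3, 180820) = 6400
  i=4: min(100*4^4, 180820) = 25600
  i=5: min(100*4^5, 180820) = 102400
  i=6: min(100*4^6, 180820) = 180820
  i=7: min(100*4^7, 180820) = 180820
  i=8: min(100*4^8, 180820) = 180820

Answer: 100 400 1600 6400 25600 102400 180820 180820 180820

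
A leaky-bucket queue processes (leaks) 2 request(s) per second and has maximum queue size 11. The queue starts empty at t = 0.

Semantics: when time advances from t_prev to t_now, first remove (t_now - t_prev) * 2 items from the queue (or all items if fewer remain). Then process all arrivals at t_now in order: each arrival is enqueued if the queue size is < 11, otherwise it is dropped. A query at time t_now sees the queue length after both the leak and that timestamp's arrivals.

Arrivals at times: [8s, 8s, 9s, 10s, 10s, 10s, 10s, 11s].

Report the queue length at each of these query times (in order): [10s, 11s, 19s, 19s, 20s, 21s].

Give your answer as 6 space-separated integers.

Answer: 4 3 0 0 0 0

Derivation:
Queue lengths at query times:
  query t=10s: backlog = 4
  query t=11s: backlog = 3
  query t=19s: backlog = 0
  query t=19s: backlog = 0
  query t=20s: backlog = 0
  query t=21s: backlog = 0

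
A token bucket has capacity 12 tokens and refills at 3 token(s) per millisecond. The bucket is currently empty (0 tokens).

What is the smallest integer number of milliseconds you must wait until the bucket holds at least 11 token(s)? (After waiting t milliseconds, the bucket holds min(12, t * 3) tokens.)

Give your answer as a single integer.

Answer: 4

Derivation:
Need t * 3 >= 11, so t >= 11/3.
Smallest integer t = ceil(11/3) = 4.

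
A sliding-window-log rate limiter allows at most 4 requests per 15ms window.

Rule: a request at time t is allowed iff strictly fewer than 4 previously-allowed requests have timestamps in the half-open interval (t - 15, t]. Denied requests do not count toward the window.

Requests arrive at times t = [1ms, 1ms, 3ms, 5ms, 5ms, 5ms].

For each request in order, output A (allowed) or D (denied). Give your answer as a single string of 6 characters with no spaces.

Tracking allowed requests in the window:
  req#1 t=1ms: ALLOW
  req#2 t=1ms: ALLOW
  req#3 t=3ms: ALLOW
  req#4 t=5ms: ALLOW
  req#5 t=5ms: DENY
  req#6 t=5ms: DENY

Answer: AAAADD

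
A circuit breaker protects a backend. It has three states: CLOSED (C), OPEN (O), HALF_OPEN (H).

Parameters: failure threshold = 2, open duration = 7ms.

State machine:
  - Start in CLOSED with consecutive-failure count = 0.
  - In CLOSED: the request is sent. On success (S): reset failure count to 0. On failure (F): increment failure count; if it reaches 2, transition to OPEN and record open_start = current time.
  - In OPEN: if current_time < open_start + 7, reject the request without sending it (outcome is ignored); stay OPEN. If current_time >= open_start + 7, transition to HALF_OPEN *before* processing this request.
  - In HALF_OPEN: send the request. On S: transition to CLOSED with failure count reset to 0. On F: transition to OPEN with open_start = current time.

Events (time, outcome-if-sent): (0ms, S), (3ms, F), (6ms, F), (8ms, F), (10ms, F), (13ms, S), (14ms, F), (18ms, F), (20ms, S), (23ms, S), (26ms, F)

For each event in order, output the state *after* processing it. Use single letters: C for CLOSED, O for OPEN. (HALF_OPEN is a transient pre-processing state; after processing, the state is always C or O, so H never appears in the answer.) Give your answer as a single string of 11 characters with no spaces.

State after each event:
  event#1 t=0ms outcome=S: state=CLOSED
  event#2 t=3ms outcome=F: state=CLOSED
  event#3 t=6ms outcome=F: state=OPEN
  event#4 t=8ms outcome=F: state=OPEN
  event#5 t=10ms outcome=F: state=OPEN
  event#6 t=13ms outcome=S: state=CLOSED
  event#7 t=14ms outcome=F: state=CLOSED
  event#8 t=18ms outcome=F: state=OPEN
  event#9 t=20ms outcome=S: state=OPEN
  event#10 t=23ms outcome=S: state=OPEN
  event#11 t=26ms outcome=F: state=OPEN

Answer: CCOOOCCOOOO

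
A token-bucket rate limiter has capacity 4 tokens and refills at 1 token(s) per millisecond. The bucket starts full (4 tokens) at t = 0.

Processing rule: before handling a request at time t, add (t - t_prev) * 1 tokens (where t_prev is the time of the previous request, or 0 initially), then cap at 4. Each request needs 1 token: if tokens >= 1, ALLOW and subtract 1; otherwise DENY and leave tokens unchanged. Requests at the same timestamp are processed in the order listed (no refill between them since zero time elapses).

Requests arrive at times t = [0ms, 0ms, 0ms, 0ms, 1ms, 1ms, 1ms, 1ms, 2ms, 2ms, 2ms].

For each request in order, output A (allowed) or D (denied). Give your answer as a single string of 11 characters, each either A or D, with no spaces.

Simulating step by step:
  req#1 t=0ms: ALLOW
  req#2 t=0ms: ALLOW
  req#3 t=0ms: ALLOW
  req#4 t=0ms: ALLOW
  req#5 t=1ms: ALLOW
  req#6 t=1ms: DENY
  req#7 t=1ms: DENY
  req#8 t=1ms: DENY
  req#9 t=2ms: ALLOW
  req#10 t=2ms: DENY
  req#11 t=2ms: DENY

Answer: AAAAADDDADD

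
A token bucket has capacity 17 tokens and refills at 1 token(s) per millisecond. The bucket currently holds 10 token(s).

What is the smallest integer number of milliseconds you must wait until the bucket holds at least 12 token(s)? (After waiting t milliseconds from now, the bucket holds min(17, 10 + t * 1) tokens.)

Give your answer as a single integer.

Need 10 + t * 1 >= 12, so t >= 2/1.
Smallest integer t = ceil(2/1) = 2.

Answer: 2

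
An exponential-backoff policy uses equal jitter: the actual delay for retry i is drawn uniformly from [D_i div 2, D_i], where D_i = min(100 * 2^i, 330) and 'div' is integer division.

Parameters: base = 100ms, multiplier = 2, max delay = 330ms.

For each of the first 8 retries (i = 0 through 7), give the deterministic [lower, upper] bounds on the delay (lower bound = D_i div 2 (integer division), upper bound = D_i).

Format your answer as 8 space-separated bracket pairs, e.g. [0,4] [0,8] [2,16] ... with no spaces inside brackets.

Computing bounds per retry:
  i=0: D_i=min(100*2^0,330)=100, bounds=[50,100]
  i=1: D_i=min(100*2^1,330)=200, bounds=[100,200]
  i=2: D_i=min(100*2^2,330)=330, bounds=[165,330]
  i=3: D_i=min(100*2^3,330)=330, bounds=[165,330]
  i=4: D_i=min(100*2^4,330)=330, bounds=[165,330]
  i=5: D_i=min(100*2^5,330)=330, bounds=[165,330]
  i=6: D_i=min(100*2^6,330)=330, bounds=[165,330]
  i=7: D_i=min(100*2^7,330)=330, bounds=[165,330]

Answer: [50,100] [100,200] [165,330] [165,330] [165,330] [165,330] [165,330] [165,330]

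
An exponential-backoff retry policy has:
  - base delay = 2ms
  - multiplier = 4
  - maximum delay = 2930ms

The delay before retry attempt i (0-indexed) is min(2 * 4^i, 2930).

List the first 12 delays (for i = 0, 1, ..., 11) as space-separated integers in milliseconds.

Computing each delay:
  i=0: min(2*4^0, 2930) = 2
  i=1: min(2*4^1, 2930) = 8
  i=2: min(2*4^2, 2930) = 32
  i=3: min(2*4^3, 2930) = 128
  i=4: min(2*4^4, 2930) = 512
  i=5: min(2*4^5, 2930) = 2048
  i=6: min(2*4^6, 2930) = 2930
  i=7: min(2*4^7, 2930) = 2930
  i=8: min(2*4^8, 2930) = 2930
  i=9: min(2*4^9, 2930) = 2930
  i=10: min(2*4^10, 2930) = 2930
  i=11: min(2*4^11, 2930) = 2930

Answer: 2 8 32 128 512 2048 2930 2930 2930 2930 2930 2930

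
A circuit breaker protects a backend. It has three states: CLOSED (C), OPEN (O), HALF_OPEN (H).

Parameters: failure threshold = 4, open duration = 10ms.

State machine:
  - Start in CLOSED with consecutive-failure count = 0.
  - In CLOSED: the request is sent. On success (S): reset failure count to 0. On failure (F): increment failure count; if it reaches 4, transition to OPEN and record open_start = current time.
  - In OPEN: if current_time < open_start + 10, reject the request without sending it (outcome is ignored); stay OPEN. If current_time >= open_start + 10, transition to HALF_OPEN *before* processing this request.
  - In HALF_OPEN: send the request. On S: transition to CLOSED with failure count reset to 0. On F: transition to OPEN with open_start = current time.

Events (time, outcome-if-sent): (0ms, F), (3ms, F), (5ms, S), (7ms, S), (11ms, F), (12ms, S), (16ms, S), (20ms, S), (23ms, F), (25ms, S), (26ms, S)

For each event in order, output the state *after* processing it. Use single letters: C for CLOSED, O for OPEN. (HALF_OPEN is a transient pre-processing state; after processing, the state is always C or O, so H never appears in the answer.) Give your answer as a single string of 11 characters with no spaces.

State after each event:
  event#1 t=0ms outcome=F: state=CLOSED
  event#2 t=3ms outcome=F: state=CLOSED
  event#3 t=5ms outcome=S: state=CLOSED
  event#4 t=7ms outcome=S: state=CLOSED
  event#5 t=11ms outcome=F: state=CLOSED
  event#6 t=12ms outcome=S: state=CLOSED
  event#7 t=16ms outcome=S: state=CLOSED
  event#8 t=20ms outcome=S: state=CLOSED
  event#9 t=23ms outcome=F: state=CLOSED
  event#10 t=25ms outcome=S: state=CLOSED
  event#11 t=26ms outcome=S: state=CLOSED

Answer: CCCCCCCCCCC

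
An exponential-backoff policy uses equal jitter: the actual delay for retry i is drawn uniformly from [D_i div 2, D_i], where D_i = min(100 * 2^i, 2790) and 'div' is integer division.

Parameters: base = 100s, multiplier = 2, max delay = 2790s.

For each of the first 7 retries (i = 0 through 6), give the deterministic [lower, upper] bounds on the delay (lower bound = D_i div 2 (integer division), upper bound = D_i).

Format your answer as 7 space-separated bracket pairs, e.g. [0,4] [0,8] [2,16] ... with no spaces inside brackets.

Computing bounds per retry:
  i=0: D_i=min(100*2^0,2790)=100, bounds=[50,100]
  i=1: D_i=min(100*2^1,2790)=200, bounds=[100,200]
  i=2: D_i=min(100*2^2,2790)=400, bounds=[200,400]
  i=3: D_i=min(100*2^3,2790)=800, bounds=[400,800]
  i=4: D_i=min(100*2^4,2790)=1600, bounds=[800,1600]
  i=5: D_i=min(100*2^5,2790)=2790, bounds=[1395,2790]
  i=6: D_i=min(100*2^6,2790)=2790, bounds=[1395,2790]

Answer: [50,100] [100,200] [200,400] [400,800] [800,1600] [1395,2790] [1395,2790]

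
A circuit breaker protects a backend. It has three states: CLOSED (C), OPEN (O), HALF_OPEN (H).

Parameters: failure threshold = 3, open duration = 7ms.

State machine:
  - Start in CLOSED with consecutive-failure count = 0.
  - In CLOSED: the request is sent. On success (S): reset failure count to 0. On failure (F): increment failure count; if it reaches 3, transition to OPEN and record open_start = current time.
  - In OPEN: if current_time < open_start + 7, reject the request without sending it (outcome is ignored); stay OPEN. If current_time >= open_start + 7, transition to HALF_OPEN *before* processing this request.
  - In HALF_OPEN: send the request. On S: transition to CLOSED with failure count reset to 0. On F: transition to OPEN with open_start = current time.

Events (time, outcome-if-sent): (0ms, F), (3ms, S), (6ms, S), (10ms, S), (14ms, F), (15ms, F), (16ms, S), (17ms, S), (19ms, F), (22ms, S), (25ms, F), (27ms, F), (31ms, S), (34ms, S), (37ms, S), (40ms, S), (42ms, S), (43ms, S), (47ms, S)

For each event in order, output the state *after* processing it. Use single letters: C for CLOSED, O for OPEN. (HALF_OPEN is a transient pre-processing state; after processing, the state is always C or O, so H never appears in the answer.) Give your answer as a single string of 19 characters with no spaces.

State after each event:
  event#1 t=0ms outcome=F: state=CLOSED
  event#2 t=3ms outcome=S: state=CLOSED
  event#3 t=6ms outcome=S: state=CLOSED
  event#4 t=10ms outcome=S: state=CLOSED
  event#5 t=14ms outcome=F: state=CLOSED
  event#6 t=15ms outcome=F: state=CLOSED
  event#7 t=16ms outcome=S: state=CLOSED
  event#8 t=17ms outcome=S: state=CLOSED
  event#9 t=19ms outcome=F: state=CLOSED
  event#10 t=22ms outcome=S: state=CLOSED
  event#11 t=25ms outcome=F: state=CLOSED
  event#12 t=27ms outcome=F: state=CLOSED
  event#13 t=31ms outcome=S: state=CLOSED
  event#14 t=34ms outcome=S: state=CLOSED
  event#15 t=37ms outcome=S: state=CLOSED
  event#16 t=40ms outcome=S: state=CLOSED
  event#17 t=42ms outcome=S: state=CLOSED
  event#18 t=43ms outcome=S: state=CLOSED
  event#19 t=47ms outcome=S: state=CLOSED

Answer: CCCCCCCCCCCCCCCCCCC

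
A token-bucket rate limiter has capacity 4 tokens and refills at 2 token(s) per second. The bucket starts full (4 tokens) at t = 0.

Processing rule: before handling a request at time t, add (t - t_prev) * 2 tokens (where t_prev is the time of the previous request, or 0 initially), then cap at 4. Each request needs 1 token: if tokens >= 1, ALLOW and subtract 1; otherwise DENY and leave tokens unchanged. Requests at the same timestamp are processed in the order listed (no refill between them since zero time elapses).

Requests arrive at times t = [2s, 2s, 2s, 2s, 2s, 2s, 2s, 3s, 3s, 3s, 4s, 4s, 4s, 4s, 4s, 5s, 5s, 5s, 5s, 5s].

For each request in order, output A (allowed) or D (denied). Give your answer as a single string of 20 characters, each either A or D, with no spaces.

Answer: AAAADDDAADAADDDAADDD

Derivation:
Simulating step by step:
  req#1 t=2s: ALLOW
  req#2 t=2s: ALLOW
  req#3 t=2s: ALLOW
  req#4 t=2s: ALLOW
  req#5 t=2s: DENY
  req#6 t=2s: DENY
  req#7 t=2s: DENY
  req#8 t=3s: ALLOW
  req#9 t=3s: ALLOW
  req#10 t=3s: DENY
  req#11 t=4s: ALLOW
  req#12 t=4s: ALLOW
  req#13 t=4s: DENY
  req#14 t=4s: DENY
  req#15 t=4s: DENY
  req#16 t=5s: ALLOW
  req#17 t=5s: ALLOW
  req#18 t=5s: DENY
  req#19 t=5s: DENY
  req#20 t=5s: DENY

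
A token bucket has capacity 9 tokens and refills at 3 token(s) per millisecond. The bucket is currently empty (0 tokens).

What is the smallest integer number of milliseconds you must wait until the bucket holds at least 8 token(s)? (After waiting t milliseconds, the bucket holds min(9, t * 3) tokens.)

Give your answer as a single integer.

Answer: 3

Derivation:
Need t * 3 >= 8, so t >= 8/3.
Smallest integer t = ceil(8/3) = 3.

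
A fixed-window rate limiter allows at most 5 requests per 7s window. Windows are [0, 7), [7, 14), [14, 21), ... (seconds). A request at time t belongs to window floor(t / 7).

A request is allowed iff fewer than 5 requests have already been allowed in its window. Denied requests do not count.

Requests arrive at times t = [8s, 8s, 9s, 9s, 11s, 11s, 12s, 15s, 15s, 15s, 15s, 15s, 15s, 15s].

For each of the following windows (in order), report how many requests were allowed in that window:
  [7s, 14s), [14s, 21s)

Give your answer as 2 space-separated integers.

Processing requests:
  req#1 t=8s (window 1): ALLOW
  req#2 t=8s (window 1): ALLOW
  req#3 t=9s (window 1): ALLOW
  req#4 t=9s (window 1): ALLOW
  req#5 t=11s (window 1): ALLOW
  req#6 t=11s (window 1): DENY
  req#7 t=12s (window 1): DENY
  req#8 t=15s (window 2): ALLOW
  req#9 t=15s (window 2): ALLOW
  req#10 t=15s (window 2): ALLOW
  req#11 t=15s (window 2): ALLOW
  req#12 t=15s (window 2): ALLOW
  req#13 t=15s (window 2): DENY
  req#14 t=15s (window 2): DENY

Allowed counts by window: 5 5

Answer: 5 5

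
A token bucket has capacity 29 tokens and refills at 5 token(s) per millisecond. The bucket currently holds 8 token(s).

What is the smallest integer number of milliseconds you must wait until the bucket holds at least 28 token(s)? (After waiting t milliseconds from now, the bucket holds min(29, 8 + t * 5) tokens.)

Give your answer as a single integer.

Need 8 + t * 5 >= 28, so t >= 20/5.
Smallest integer t = ceil(20/5) = 4.

Answer: 4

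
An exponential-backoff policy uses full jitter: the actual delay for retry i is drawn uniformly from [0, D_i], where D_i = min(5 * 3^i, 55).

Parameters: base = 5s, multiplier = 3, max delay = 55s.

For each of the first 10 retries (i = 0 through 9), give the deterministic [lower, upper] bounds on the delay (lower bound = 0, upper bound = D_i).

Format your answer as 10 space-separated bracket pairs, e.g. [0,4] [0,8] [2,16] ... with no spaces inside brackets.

Computing bounds per retry:
  i=0: D_i=min(5*3^0,55)=5, bounds=[0,5]
  i=1: D_i=min(5*3^1,55)=15, bounds=[0,15]
  i=2: D_i=min(5*3^2,55)=45, bounds=[0,45]
  i=3: D_i=min(5*3^3,55)=55, bounds=[0,55]
  i=4: D_i=min(5*3^4,55)=55, bounds=[0,55]
  i=5: D_i=min(5*3^5,55)=55, bounds=[0,55]
  i=6: D_i=min(5*3^6,55)=55, bounds=[0,55]
  i=7: D_i=min(5*3^7,55)=55, bounds=[0,55]
  i=8: D_i=min(5*3^8,55)=55, bounds=[0,55]
  i=9: D_i=min(5*3^9,55)=55, bounds=[0,55]

Answer: [0,5] [0,15] [0,45] [0,55] [0,55] [0,55] [0,55] [0,55] [0,55] [0,55]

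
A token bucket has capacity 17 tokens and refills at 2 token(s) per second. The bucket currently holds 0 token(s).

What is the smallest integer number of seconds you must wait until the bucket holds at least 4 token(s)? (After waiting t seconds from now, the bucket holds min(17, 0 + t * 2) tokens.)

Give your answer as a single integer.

Answer: 2

Derivation:
Need 0 + t * 2 >= 4, so t >= 4/2.
Smallest integer t = ceil(4/2) = 2.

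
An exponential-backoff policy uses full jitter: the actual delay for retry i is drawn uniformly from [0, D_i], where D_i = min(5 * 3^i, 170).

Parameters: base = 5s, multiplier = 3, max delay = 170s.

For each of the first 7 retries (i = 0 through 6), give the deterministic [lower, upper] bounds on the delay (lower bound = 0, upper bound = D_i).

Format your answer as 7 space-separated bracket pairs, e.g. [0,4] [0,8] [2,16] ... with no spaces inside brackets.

Computing bounds per retry:
  i=0: D_i=min(5*3^0,170)=5, bounds=[0,5]
  i=1: D_i=min(5*3^1,170)=15, bounds=[0,15]
  i=2: D_i=min(5*3^2,170)=45, bounds=[0,45]
  i=3: D_i=min(5*3^3,170)=135, bounds=[0,135]
  i=4: D_i=min(5*3^4,170)=170, bounds=[0,170]
  i=5: D_i=min(5*3^5,170)=170, bounds=[0,170]
  i=6: D_i=min(5*3^6,170)=170, bounds=[0,170]

Answer: [0,5] [0,15] [0,45] [0,135] [0,170] [0,170] [0,170]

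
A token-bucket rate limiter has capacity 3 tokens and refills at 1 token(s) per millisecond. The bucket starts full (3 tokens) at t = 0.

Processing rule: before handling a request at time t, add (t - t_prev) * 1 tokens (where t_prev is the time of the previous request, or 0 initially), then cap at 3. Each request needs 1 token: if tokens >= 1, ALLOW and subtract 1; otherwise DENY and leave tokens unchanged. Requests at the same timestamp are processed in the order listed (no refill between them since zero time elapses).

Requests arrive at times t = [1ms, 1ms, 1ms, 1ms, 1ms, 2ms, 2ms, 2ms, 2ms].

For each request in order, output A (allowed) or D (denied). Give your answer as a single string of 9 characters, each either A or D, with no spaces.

Simulating step by step:
  req#1 t=1ms: ALLOW
  req#2 t=1ms: ALLOW
  req#3 t=1ms: ALLOW
  req#4 t=1ms: DENY
  req#5 t=1ms: DENY
  req#6 t=2ms: ALLOW
  req#7 t=2ms: DENY
  req#8 t=2ms: DENY
  req#9 t=2ms: DENY

Answer: AAADDADDD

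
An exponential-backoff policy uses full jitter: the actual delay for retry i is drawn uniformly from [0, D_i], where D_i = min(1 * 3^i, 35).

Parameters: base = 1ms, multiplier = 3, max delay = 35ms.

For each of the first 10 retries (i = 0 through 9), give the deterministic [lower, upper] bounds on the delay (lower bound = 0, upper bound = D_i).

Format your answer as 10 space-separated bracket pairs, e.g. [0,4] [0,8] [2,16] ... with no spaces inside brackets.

Answer: [0,1] [0,3] [0,9] [0,27] [0,35] [0,35] [0,35] [0,35] [0,35] [0,35]

Derivation:
Computing bounds per retry:
  i=0: D_i=min(1*3^0,35)=1, bounds=[0,1]
  i=1: D_i=min(1*3^1,35)=3, bounds=[0,3]
  i=2: D_i=min(1*3^2,35)=9, bounds=[0,9]
  i=3: D_i=min(1*3^3,35)=27, bounds=[0,27]
  i=4: D_i=min(1*3^4,35)=35, bounds=[0,35]
  i=5: D_i=min(1*3^5,35)=35, bounds=[0,35]
  i=6: D_i=min(1*3^6,35)=35, bounds=[0,35]
  i=7: D_i=min(1*3^7,35)=35, bounds=[0,35]
  i=8: D_i=min(1*3^8,35)=35, bounds=[0,35]
  i=9: D_i=min(1*3^9,35)=35, bounds=[0,35]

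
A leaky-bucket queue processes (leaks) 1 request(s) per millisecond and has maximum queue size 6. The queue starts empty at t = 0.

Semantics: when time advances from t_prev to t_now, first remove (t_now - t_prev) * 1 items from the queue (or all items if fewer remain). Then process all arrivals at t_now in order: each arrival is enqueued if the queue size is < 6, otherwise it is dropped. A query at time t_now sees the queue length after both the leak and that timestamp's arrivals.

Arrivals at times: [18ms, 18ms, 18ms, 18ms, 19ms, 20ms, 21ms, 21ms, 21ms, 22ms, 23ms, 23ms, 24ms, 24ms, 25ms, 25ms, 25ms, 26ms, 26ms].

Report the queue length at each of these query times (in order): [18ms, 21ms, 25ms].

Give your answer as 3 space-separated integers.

Answer: 4 6 6

Derivation:
Queue lengths at query times:
  query t=18ms: backlog = 4
  query t=21ms: backlog = 6
  query t=25ms: backlog = 6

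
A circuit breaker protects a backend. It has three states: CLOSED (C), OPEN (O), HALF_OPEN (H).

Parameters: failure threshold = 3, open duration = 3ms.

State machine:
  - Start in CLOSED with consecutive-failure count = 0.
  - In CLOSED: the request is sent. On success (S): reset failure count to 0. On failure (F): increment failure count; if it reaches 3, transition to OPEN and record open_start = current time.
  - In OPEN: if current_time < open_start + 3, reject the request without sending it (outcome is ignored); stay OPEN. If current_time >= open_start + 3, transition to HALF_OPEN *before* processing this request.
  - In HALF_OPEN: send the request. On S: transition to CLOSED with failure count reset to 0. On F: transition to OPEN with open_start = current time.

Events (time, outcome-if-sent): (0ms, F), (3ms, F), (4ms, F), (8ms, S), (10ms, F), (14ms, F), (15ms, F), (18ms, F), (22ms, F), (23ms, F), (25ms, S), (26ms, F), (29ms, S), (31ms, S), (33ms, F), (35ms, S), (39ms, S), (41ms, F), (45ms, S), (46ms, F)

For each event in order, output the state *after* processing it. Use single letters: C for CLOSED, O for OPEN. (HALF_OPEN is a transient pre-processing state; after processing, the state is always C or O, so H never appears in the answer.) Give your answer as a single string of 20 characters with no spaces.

State after each event:
  event#1 t=0ms outcome=F: state=CLOSED
  event#2 t=3ms outcome=F: state=CLOSED
  event#3 t=4ms outcome=F: state=OPEN
  event#4 t=8ms outcome=S: state=CLOSED
  event#5 t=10ms outcome=F: state=CLOSED
  event#6 t=14ms outcome=F: state=CLOSED
  event#7 t=15ms outcome=F: state=OPEN
  event#8 t=18ms outcome=F: state=OPEN
  event#9 t=22ms outcome=F: state=OPEN
  event#10 t=23ms outcome=F: state=OPEN
  event#11 t=25ms outcome=S: state=CLOSED
  event#12 t=26ms outcome=F: state=CLOSED
  event#13 t=29ms outcome=S: state=CLOSED
  event#14 t=31ms outcome=S: state=CLOSED
  event#15 t=33ms outcome=F: state=CLOSED
  event#16 t=35ms outcome=S: state=CLOSED
  event#17 t=39ms outcome=S: state=CLOSED
  event#18 t=41ms outcome=F: state=CLOSED
  event#19 t=45ms outcome=S: state=CLOSED
  event#20 t=46ms outcome=F: state=CLOSED

Answer: CCOCCCOOOOCCCCCCCCCC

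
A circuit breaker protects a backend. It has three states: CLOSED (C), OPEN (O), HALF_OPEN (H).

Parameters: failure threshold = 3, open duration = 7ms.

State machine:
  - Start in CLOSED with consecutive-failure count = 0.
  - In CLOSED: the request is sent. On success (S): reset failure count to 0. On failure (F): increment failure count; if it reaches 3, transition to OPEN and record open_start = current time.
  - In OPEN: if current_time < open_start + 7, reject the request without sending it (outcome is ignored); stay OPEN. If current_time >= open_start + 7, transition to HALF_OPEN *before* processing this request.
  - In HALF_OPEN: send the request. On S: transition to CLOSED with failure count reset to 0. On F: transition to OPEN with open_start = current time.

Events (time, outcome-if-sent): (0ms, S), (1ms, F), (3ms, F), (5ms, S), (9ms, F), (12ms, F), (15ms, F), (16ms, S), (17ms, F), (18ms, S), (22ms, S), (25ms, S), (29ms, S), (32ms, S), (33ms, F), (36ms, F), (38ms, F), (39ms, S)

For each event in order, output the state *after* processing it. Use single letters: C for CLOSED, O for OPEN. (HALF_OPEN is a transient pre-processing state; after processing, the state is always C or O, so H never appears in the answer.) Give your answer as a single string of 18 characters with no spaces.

State after each event:
  event#1 t=0ms outcome=S: state=CLOSED
  event#2 t=1ms outcome=F: state=CLOSED
  event#3 t=3ms outcome=F: state=CLOSED
  event#4 t=5ms outcome=S: state=CLOSED
  event#5 t=9ms outcome=F: state=CLOSED
  event#6 t=12ms outcome=F: state=CLOSED
  event#7 t=15ms outcome=F: state=OPEN
  event#8 t=16ms outcome=S: state=OPEN
  event#9 t=17ms outcome=F: state=OPEN
  event#10 t=18ms outcome=S: state=OPEN
  event#11 t=22ms outcome=S: state=CLOSED
  event#12 t=25ms outcome=S: state=CLOSED
  event#13 t=29ms outcome=S: state=CLOSED
  event#14 t=32ms outcome=S: state=CLOSED
  event#15 t=33ms outcome=F: state=CLOSED
  event#16 t=36ms outcome=F: state=CLOSED
  event#17 t=38ms outcome=F: state=OPEN
  event#18 t=39ms outcome=S: state=OPEN

Answer: CCCCCCOOOOCCCCCCOO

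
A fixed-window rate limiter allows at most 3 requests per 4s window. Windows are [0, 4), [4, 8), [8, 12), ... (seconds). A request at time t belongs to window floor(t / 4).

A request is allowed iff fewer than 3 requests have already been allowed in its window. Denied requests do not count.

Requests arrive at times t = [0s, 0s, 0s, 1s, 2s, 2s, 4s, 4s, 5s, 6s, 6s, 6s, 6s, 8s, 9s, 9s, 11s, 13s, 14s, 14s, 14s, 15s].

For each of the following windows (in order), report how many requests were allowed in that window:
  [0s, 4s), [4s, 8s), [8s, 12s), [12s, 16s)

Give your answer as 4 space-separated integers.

Processing requests:
  req#1 t=0s (window 0): ALLOW
  req#2 t=0s (window 0): ALLOW
  req#3 t=0s (window 0): ALLOW
  req#4 t=1s (window 0): DENY
  req#5 t=2s (window 0): DENY
  req#6 t=2s (window 0): DENY
  req#7 t=4s (window 1): ALLOW
  req#8 t=4s (window 1): ALLOW
  req#9 t=5s (window 1): ALLOW
  req#10 t=6s (window 1): DENY
  req#11 t=6s (window 1): DENY
  req#12 t=6s (window 1): DENY
  req#13 t=6s (window 1): DENY
  req#14 t=8s (window 2): ALLOW
  req#15 t=9s (window 2): ALLOW
  req#16 t=9s (window 2): ALLOW
  req#17 t=11s (window 2): DENY
  req#18 t=13s (window 3): ALLOW
  req#19 t=14s (window 3): ALLOW
  req#20 t=14s (window 3): ALLOW
  req#21 t=14s (window 3): DENY
  req#22 t=15s (window 3): DENY

Allowed counts by window: 3 3 3 3

Answer: 3 3 3 3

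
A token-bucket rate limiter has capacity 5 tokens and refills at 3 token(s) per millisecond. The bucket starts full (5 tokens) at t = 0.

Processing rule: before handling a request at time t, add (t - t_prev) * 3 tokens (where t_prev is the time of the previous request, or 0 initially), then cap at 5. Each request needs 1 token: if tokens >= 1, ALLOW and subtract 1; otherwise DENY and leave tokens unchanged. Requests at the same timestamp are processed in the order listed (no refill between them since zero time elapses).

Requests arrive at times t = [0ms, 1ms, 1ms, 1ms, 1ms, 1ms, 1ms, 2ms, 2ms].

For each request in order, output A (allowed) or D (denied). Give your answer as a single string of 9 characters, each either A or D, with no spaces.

Simulating step by step:
  req#1 t=0ms: ALLOW
  req#2 t=1ms: ALLOW
  req#3 t=1ms: ALLOW
  req#4 t=1ms: ALLOW
  req#5 t=1ms: ALLOW
  req#6 t=1ms: ALLOW
  req#7 t=1ms: DENY
  req#8 t=2ms: ALLOW
  req#9 t=2ms: ALLOW

Answer: AAAAAADAA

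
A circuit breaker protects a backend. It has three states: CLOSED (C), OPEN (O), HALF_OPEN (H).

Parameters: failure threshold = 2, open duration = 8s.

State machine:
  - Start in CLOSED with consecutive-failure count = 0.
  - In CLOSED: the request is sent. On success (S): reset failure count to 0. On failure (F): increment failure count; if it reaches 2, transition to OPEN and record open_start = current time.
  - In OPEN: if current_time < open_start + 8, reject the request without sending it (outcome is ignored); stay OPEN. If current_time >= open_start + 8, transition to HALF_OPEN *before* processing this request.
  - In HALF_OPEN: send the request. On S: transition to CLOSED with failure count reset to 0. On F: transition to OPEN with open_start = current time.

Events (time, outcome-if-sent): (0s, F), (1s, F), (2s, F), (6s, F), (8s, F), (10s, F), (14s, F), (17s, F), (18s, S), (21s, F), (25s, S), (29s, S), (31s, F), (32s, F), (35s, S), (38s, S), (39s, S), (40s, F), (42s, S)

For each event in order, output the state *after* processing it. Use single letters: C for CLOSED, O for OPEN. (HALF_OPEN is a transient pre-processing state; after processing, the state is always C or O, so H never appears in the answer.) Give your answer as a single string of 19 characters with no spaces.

Answer: COOOOOOOCCCCCOOOOOO

Derivation:
State after each event:
  event#1 t=0s outcome=F: state=CLOSED
  event#2 t=1s outcome=F: state=OPEN
  event#3 t=2s outcome=F: state=OPEN
  event#4 t=6s outcome=F: state=OPEN
  event#5 t=8s outcome=F: state=OPEN
  event#6 t=10s outcome=F: state=OPEN
  event#7 t=14s outcome=F: state=OPEN
  event#8 t=17s outcome=F: state=OPEN
  event#9 t=18s outcome=S: state=CLOSED
  event#10 t=21s outcome=F: state=CLOSED
  event#11 t=25s outcome=S: state=CLOSED
  event#12 t=29s outcome=S: state=CLOSED
  event#13 t=31s outcome=F: state=CLOSED
  event#14 t=32s outcome=F: state=OPEN
  event#15 t=35s outcome=S: state=OPEN
  event#16 t=38s outcome=S: state=OPEN
  event#17 t=39s outcome=S: state=OPEN
  event#18 t=40s outcome=F: state=OPEN
  event#19 t=42s outcome=S: state=OPEN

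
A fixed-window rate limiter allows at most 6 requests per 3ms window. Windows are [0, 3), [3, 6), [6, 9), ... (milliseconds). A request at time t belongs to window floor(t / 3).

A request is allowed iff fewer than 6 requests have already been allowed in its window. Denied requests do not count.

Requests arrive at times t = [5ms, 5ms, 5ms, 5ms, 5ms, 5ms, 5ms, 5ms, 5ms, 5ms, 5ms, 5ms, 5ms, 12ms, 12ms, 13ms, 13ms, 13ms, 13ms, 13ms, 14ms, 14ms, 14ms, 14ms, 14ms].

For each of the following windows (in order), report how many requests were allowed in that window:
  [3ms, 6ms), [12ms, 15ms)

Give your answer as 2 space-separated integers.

Processing requests:
  req#1 t=5ms (window 1): ALLOW
  req#2 t=5ms (window 1): ALLOW
  req#3 t=5ms (window 1): ALLOW
  req#4 t=5ms (window 1): ALLOW
  req#5 t=5ms (window 1): ALLOW
  req#6 t=5ms (window 1): ALLOW
  req#7 t=5ms (window 1): DENY
  req#8 t=5ms (window 1): DENY
  req#9 t=5ms (window 1): DENY
  req#10 t=5ms (window 1): DENY
  req#11 t=5ms (window 1): DENY
  req#12 t=5ms (window 1): DENY
  req#13 t=5ms (window 1): DENY
  req#14 t=12ms (window 4): ALLOW
  req#15 t=12ms (window 4): ALLOW
  req#16 t=13ms (window 4): ALLOW
  req#17 t=13ms (window 4): ALLOW
  req#18 t=13ms (window 4): ALLOW
  req#19 t=13ms (window 4): ALLOW
  req#20 t=13ms (window 4): DENY
  req#21 t=14ms (window 4): DENY
  req#22 t=14ms (window 4): DENY
  req#23 t=14ms (window 4): DENY
  req#24 t=14ms (window 4): DENY
  req#25 t=14ms (window 4): DENY

Allowed counts by window: 6 6

Answer: 6 6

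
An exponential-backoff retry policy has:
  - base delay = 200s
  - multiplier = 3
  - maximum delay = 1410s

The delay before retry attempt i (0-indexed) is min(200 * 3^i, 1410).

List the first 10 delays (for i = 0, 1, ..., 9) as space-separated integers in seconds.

Computing each delay:
  i=0: min(200*3^0, 1410) = 200
  i=1: min(200*3^1, 1410) = 600
  i=2: min(200*3^2, 1410) = 1410
  i=3: min(200*3^3, 1410) = 1410
  i=4: min(200*3^4, 1410) = 1410
  i=5: min(200*3^5, 1410) = 1410
  i=6: min(200*3^6, 1410) = 1410
  i=7: min(200*3^7, 1410) = 1410
  i=8: min(200*3^8, 1410) = 1410
  i=9: min(200*3^9, 1410) = 1410

Answer: 200 600 1410 1410 1410 1410 1410 1410 1410 1410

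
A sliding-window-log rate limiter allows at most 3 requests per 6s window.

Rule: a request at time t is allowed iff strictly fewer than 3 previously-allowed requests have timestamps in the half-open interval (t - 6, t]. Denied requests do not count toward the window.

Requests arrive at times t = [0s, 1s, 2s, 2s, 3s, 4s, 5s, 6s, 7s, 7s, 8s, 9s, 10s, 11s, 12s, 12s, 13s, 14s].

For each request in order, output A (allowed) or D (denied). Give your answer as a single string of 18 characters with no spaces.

Tracking allowed requests in the window:
  req#1 t=0s: ALLOW
  req#2 t=1s: ALLOW
  req#3 t=2s: ALLOW
  req#4 t=2s: DENY
  req#5 t=3s: DENY
  req#6 t=4s: DENY
  req#7 t=5s: DENY
  req#8 t=6s: ALLOW
  req#9 t=7s: ALLOW
  req#10 t=7s: DENY
  req#11 t=8s: ALLOW
  req#12 t=9s: DENY
  req#13 t=10s: DENY
  req#14 t=11s: DENY
  req#15 t=12s: ALLOW
  req#16 t=12s: DENY
  req#17 t=13s: ALLOW
  req#18 t=14s: ALLOW

Answer: AAADDDDAADADDDADAA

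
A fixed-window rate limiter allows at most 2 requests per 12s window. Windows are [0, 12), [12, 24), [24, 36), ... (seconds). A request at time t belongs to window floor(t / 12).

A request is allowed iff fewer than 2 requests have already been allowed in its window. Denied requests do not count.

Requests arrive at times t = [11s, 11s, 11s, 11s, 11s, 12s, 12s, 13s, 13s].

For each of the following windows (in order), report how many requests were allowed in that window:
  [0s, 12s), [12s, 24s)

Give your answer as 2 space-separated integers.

Processing requests:
  req#1 t=11s (window 0): ALLOW
  req#2 t=11s (window 0): ALLOW
  req#3 t=11s (window 0): DENY
  req#4 t=11s (window 0): DENY
  req#5 t=11s (window 0): DENY
  req#6 t=12s (window 1): ALLOW
  req#7 t=12s (window 1): ALLOW
  req#8 t=13s (window 1): DENY
  req#9 t=13s (window 1): DENY

Allowed counts by window: 2 2

Answer: 2 2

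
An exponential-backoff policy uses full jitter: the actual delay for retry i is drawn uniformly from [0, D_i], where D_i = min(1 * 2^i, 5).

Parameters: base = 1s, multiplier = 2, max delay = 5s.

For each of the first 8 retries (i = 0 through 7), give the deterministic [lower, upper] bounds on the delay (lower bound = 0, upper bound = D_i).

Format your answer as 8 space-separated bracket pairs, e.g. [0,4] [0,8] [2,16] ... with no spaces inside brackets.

Computing bounds per retry:
  i=0: D_i=min(1*2^0,5)=1, bounds=[0,1]
  i=1: D_i=min(1*2^1,5)=2, bounds=[0,2]
  i=2: D_i=min(1*2^2,5)=4, bounds=[0,4]
  i=3: D_i=min(1*2^3,5)=5, bounds=[0,5]
  i=4: D_i=min(1*2^4,5)=5, bounds=[0,5]
  i=5: D_i=min(1*2^5,5)=5, bounds=[0,5]
  i=6: D_i=min(1*2^6,5)=5, bounds=[0,5]
  i=7: D_i=min(1*2^7,5)=5, bounds=[0,5]

Answer: [0,1] [0,2] [0,4] [0,5] [0,5] [0,5] [0,5] [0,5]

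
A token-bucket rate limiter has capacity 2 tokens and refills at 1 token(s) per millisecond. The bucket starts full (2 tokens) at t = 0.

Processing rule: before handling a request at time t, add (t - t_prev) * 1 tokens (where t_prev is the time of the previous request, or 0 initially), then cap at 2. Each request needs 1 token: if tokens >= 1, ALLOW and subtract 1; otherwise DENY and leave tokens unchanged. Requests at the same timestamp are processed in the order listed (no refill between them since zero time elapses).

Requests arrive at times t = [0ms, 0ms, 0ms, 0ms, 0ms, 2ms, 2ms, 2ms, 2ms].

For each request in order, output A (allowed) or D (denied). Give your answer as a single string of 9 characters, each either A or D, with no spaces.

Answer: AADDDAADD

Derivation:
Simulating step by step:
  req#1 t=0ms: ALLOW
  req#2 t=0ms: ALLOW
  req#3 t=0ms: DENY
  req#4 t=0ms: DENY
  req#5 t=0ms: DENY
  req#6 t=2ms: ALLOW
  req#7 t=2ms: ALLOW
  req#8 t=2ms: DENY
  req#9 t=2ms: DENY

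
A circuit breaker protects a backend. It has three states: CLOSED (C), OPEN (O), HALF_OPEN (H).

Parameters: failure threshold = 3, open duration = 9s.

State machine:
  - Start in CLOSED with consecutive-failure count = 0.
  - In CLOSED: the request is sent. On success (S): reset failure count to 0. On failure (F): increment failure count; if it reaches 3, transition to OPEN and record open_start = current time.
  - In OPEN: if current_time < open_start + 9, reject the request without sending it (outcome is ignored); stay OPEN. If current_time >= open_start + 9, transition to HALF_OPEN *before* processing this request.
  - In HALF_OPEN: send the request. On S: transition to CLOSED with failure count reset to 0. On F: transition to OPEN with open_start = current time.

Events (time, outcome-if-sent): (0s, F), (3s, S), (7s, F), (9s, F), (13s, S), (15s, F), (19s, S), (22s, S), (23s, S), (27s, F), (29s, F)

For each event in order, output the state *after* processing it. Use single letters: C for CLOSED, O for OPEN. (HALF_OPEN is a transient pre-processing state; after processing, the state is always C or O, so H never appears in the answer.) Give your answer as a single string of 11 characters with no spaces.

Answer: CCCCCCCCCCC

Derivation:
State after each event:
  event#1 t=0s outcome=F: state=CLOSED
  event#2 t=3s outcome=S: state=CLOSED
  event#3 t=7s outcome=F: state=CLOSED
  event#4 t=9s outcome=F: state=CLOSED
  event#5 t=13s outcome=S: state=CLOSED
  event#6 t=15s outcome=F: state=CLOSED
  event#7 t=19s outcome=S: state=CLOSED
  event#8 t=22s outcome=S: state=CLOSED
  event#9 t=23s outcome=S: state=CLOSED
  event#10 t=27s outcome=F: state=CLOSED
  event#11 t=29s outcome=F: state=CLOSED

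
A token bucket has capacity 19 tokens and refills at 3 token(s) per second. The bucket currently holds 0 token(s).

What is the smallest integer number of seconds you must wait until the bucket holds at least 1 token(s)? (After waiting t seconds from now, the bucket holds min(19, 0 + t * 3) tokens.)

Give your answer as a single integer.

Answer: 1

Derivation:
Need 0 + t * 3 >= 1, so t >= 1/3.
Smallest integer t = ceil(1/3) = 1.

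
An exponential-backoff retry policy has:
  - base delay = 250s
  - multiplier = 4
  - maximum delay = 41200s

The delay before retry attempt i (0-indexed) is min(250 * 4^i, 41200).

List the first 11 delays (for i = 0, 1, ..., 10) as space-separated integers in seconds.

Computing each delay:
  i=0: min(250*4^0, 41200) = 250
  i=1: min(250*4^1, 41200) = 1000
  i=2: min(250*4^2, 41200) = 4000
  i=3: min(250*4^3, 41200) = 16000
  i=4: min(250*4^4, 41200) = 41200
  i=5: min(250*4^5, 41200) = 41200
  i=6: min(250*4^6, 41200) = 41200
  i=7: min(250*4^7, 41200) = 41200
  i=8: min(250*4^8, 41200) = 41200
  i=9: min(250*4^9, 41200) = 41200
  i=10: min(250*4^10, 41200) = 41200

Answer: 250 1000 4000 16000 41200 41200 41200 41200 41200 41200 41200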